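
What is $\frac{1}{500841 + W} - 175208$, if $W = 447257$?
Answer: $- \frac{166114354383}{948098} \approx -1.7521 \cdot 10^{5}$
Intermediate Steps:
$\frac{1}{500841 + W} - 175208 = \frac{1}{500841 + 447257} - 175208 = \frac{1}{948098} - 175208 = - \frac{166114354383}{948098}$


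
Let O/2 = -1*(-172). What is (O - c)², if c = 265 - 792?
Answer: 758641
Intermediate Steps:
O = 344 (O = 2*(-1*(-172)) = 2*172 = 344)
c = -527
(O - c)² = (344 - 1*(-527))² = (344 + 527)² = 871² = 758641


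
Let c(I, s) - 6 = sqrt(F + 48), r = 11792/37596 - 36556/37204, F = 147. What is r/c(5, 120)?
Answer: 116956226/4633265247 - 58478113*sqrt(195)/13899795741 ≈ -0.033507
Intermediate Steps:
r = -58478113/87420099 (r = 11792*(1/37596) - 36556*1/37204 = 2948/9399 - 9139/9301 = -58478113/87420099 ≈ -0.66893)
c(I, s) = 6 + sqrt(195) (c(I, s) = 6 + sqrt(147 + 48) = 6 + sqrt(195))
r/c(5, 120) = -58478113/(87420099*(6 + sqrt(195)))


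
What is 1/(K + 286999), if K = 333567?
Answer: 1/620566 ≈ 1.6114e-6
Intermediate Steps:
1/(K + 286999) = 1/(333567 + 286999) = 1/620566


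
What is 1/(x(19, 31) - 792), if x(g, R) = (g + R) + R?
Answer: -1/711 ≈ -0.0014065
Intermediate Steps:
x(g, R) = g + 2*R (x(g, R) = (R + g) + R = g + 2*R)
1/(x(19, 31) - 792) = 1/((19 + 2*31) - 792) = 1/((19 + 62) - 792) = 1/(81 - 792) = 1/(-711) = -1/711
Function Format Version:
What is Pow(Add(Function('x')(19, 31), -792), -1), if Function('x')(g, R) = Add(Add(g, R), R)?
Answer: Rational(-1, 711) ≈ -0.0014065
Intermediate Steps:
Function('x')(g, R) = Add(g, Mul(2, R)) (Function('x')(g, R) = Add(Add(R, g), R) = Add(g, Mul(2, R)))
Pow(Add(Function('x')(19, 31), -792), -1) = Pow(Add(Add(19, Mul(2, 31)), -792), -1) = Pow(Add(Add(19, 62), -792), -1) = Pow(Add(81, -792), -1) = Pow(-711, -1) = Rational(-1, 711)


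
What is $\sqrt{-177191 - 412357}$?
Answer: $2 i \sqrt{147387} \approx 767.82 i$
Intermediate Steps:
$\sqrt{-177191 - 412357} = \sqrt{-589548} = 2 i \sqrt{147387}$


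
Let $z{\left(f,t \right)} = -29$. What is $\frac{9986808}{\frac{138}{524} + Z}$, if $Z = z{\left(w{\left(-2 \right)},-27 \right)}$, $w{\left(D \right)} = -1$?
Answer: $- \frac{2616543696}{7529} \approx -3.4753 \cdot 10^{5}$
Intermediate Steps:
$Z = -29$
$\frac{9986808}{\frac{138}{524} + Z} = \frac{9986808}{\frac{138}{524} - 29} = \frac{9986808}{138 \cdot \frac{1}{524} - 29} = \frac{9986808}{\frac{69}{262} - 29} = \frac{9986808}{- \frac{7529}{262}} = 9986808 \left(- \frac{262}{7529}\right) = - \frac{2616543696}{7529}$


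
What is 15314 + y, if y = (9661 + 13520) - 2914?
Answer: 35581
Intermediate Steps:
y = 20267 (y = 23181 - 2914 = 20267)
15314 + y = 15314 + 20267 = 35581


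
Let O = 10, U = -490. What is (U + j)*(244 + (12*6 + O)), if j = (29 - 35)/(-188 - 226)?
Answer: -11021734/69 ≈ -1.5974e+5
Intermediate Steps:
j = 1/69 (j = -6/(-414) = -6*(-1/414) = 1/69 ≈ 0.014493)
(U + j)*(244 + (12*6 + O)) = (-490 + 1/69)*(244 + (12*6 + 10)) = -33809*(244 + (72 + 10))/69 = -33809*(244 + 82)/69 = -33809/69*326 = -11021734/69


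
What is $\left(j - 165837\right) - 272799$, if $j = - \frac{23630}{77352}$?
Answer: $- \frac{16964697751}{38676} \approx -4.3864 \cdot 10^{5}$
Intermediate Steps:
$j = - \frac{11815}{38676}$ ($j = \left(-23630\right) \frac{1}{77352} = - \frac{11815}{38676} \approx -0.30549$)
$\left(j - 165837\right) - 272799 = \left(- \frac{11815}{38676} - 165837\right) - 272799 = - \frac{6413923627}{38676} - 272799 = - \frac{16964697751}{38676}$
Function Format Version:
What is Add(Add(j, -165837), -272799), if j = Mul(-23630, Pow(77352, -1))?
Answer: Rational(-16964697751, 38676) ≈ -4.3864e+5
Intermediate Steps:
j = Rational(-11815, 38676) (j = Mul(-23630, Rational(1, 77352)) = Rational(-11815, 38676) ≈ -0.30549)
Add(Add(j, -165837), -272799) = Add(Add(Rational(-11815, 38676), -165837), -272799) = Add(Rational(-6413923627, 38676), -272799) = Rational(-16964697751, 38676)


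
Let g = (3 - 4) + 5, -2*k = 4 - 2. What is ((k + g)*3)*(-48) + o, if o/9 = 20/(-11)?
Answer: -4932/11 ≈ -448.36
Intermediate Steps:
k = -1 (k = -(4 - 2)/2 = -½*2 = -1)
g = 4 (g = -1 + 5 = 4)
o = -180/11 (o = 9*(20/(-11)) = 9*(20*(-1/11)) = 9*(-20/11) = -180/11 ≈ -16.364)
((k + g)*3)*(-48) + o = ((-1 + 4)*3)*(-48) - 180/11 = (3*3)*(-48) - 180/11 = 9*(-48) - 180/11 = -432 - 180/11 = -4932/11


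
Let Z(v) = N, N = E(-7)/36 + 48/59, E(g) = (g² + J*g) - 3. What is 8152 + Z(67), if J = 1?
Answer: 5772959/708 ≈ 8153.9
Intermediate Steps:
E(g) = -3 + g + g² (E(g) = (g² + 1*g) - 3 = (g² + g) - 3 = (g + g²) - 3 = -3 + g + g²)
N = 1343/708 (N = (-3 - 7 + (-7)²)/36 + 48/59 = (-3 - 7 + 49)*(1/36) + 48*(1/59) = 39*(1/36) + 48/59 = 13/12 + 48/59 = 1343/708 ≈ 1.8969)
Z(v) = 1343/708
8152 + Z(67) = 8152 + 1343/708 = 5772959/708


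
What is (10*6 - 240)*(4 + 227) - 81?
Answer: -41661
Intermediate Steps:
(10*6 - 240)*(4 + 227) - 81 = (60 - 240)*231 - 81 = -180*231 - 81 = -41580 - 81 = -41661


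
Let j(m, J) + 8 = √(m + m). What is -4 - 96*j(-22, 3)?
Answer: 764 - 192*I*√11 ≈ 764.0 - 636.79*I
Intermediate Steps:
j(m, J) = -8 + √2*√m (j(m, J) = -8 + √(m + m) = -8 + √(2*m) = -8 + √2*√m)
-4 - 96*j(-22, 3) = -4 - 96*(-8 + √2*√(-22)) = -4 - 96*(-8 + √2*(I*√22)) = -4 - 96*(-8 + 2*I*√11) = -4 + (768 - 192*I*√11) = 764 - 192*I*√11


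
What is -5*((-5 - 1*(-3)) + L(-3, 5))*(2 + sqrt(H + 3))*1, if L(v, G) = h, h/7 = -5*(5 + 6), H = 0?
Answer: 3870 + 1935*sqrt(3) ≈ 7221.5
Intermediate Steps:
h = -385 (h = 7*(-5*(5 + 6)) = 7*(-5*11) = 7*(-55) = -385)
L(v, G) = -385
-5*((-5 - 1*(-3)) + L(-3, 5))*(2 + sqrt(H + 3))*1 = -5*((-5 - 1*(-3)) - 385)*(2 + sqrt(0 + 3))*1 = -5*((-5 + 3) - 385)*(2 + sqrt(3))*1 = -5*(-2 - 385)*(2 + sqrt(3))*1 = -(-1935)*(2 + sqrt(3))*1 = -5*(-774 - 387*sqrt(3))*1 = (3870 + 1935*sqrt(3))*1 = 3870 + 1935*sqrt(3)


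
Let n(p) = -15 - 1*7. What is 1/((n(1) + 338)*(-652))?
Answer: -1/206032 ≈ -4.8536e-6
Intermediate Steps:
n(p) = -22 (n(p) = -15 - 7 = -22)
1/((n(1) + 338)*(-652)) = 1/((-22 + 338)*(-652)) = -1/652/316 = (1/316)*(-1/652) = -1/206032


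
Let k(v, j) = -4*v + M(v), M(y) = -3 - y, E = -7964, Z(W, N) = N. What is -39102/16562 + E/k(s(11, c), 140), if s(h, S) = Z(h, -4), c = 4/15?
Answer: -1352699/2873 ≈ -470.83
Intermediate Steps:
c = 4/15 (c = 4*(1/15) = 4/15 ≈ 0.26667)
s(h, S) = -4
k(v, j) = -3 - 5*v (k(v, j) = -4*v + (-3 - v) = -3 - 5*v)
-39102/16562 + E/k(s(11, c), 140) = -39102/16562 - 7964/(-3 - 5*(-4)) = -39102*1/16562 - 7964/(-3 + 20) = -399/169 - 7964/17 = -1352699/2873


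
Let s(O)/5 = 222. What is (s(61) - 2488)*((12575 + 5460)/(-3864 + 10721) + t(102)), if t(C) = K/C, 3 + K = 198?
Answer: -729578655/116569 ≈ -6258.8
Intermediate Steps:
K = 195 (K = -3 + 198 = 195)
t(C) = 195/C
s(O) = 1110 (s(O) = 5*222 = 1110)
(s(61) - 2488)*((12575 + 5460)/(-3864 + 10721) + t(102)) = (1110 - 2488)*((12575 + 5460)/(-3864 + 10721) + 195/102) = -1378*(18035/6857 + 195*(1/102)) = -1378*(18035*(1/6857) + 65/34) = -1378*(18035/6857 + 65/34) = -1378*1058895/233138 = -729578655/116569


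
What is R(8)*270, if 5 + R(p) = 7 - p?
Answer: -1620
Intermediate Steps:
R(p) = 2 - p (R(p) = -5 + (7 - p) = 2 - p)
R(8)*270 = (2 - 1*8)*270 = (2 - 8)*270 = -6*270 = -1620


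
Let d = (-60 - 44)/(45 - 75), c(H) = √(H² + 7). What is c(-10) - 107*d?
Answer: -5564/15 + √107 ≈ -360.59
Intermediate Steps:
c(H) = √(7 + H²)
d = 52/15 (d = -104/(-30) = -104*(-1/30) = 52/15 ≈ 3.4667)
c(-10) - 107*d = √(7 + (-10)²) - 107*52/15 = √(7 + 100) - 5564/15 = √107 - 5564/15 = -5564/15 + √107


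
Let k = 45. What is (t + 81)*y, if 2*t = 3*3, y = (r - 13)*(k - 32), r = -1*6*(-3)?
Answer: 11115/2 ≈ 5557.5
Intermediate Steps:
r = 18 (r = -6*(-3) = 18)
y = 65 (y = (18 - 13)*(45 - 32) = 5*13 = 65)
t = 9/2 (t = (3*3)/2 = (½)*9 = 9/2 ≈ 4.5000)
(t + 81)*y = (9/2 + 81)*65 = (171/2)*65 = 11115/2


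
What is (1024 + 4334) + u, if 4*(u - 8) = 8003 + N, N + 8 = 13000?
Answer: 42459/4 ≈ 10615.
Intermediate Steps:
N = 12992 (N = -8 + 13000 = 12992)
u = 21027/4 (u = 8 + (8003 + 12992)/4 = 8 + (1/4)*20995 = 8 + 20995/4 = 21027/4 ≈ 5256.8)
(1024 + 4334) + u = (1024 + 4334) + 21027/4 = 5358 + 21027/4 = 42459/4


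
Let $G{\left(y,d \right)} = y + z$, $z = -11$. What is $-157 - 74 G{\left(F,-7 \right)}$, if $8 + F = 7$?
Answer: $731$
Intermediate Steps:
$F = -1$ ($F = -8 + 7 = -1$)
$G{\left(y,d \right)} = -11 + y$ ($G{\left(y,d \right)} = y - 11 = -11 + y$)
$-157 - 74 G{\left(F,-7 \right)} = -157 - 74 \left(-11 - 1\right) = -157 - -888 = -157 + 888 = 731$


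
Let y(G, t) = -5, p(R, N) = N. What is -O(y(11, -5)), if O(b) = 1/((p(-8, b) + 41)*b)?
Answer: 1/180 ≈ 0.0055556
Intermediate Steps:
O(b) = 1/(b*(41 + b)) (O(b) = 1/((b + 41)*b) = 1/((41 + b)*b) = 1/(b*(41 + b)))
-O(y(11, -5)) = -1/((-5)*(41 - 5)) = -(-1)/(5*36) = -1*(-1/180) = 1/180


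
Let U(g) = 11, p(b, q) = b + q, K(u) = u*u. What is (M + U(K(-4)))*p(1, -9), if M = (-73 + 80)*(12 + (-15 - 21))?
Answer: 1256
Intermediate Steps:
K(u) = u²
M = -168 (M = 7*(12 - 36) = 7*(-24) = -168)
(M + U(K(-4)))*p(1, -9) = (-168 + 11)*(1 - 9) = -157*(-8) = 1256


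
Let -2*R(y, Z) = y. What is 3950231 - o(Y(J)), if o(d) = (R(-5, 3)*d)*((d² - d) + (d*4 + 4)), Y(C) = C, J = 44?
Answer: 3722311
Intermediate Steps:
R(y, Z) = -y/2
o(d) = 5*d*(4 + d² + 3*d)/2 (o(d) = ((-½*(-5))*d)*((d² - d) + (d*4 + 4)) = (5*d/2)*((d² - d) + (4*d + 4)) = (5*d/2)*((d² - d) + (4 + 4*d)) = (5*d/2)*(4 + d² + 3*d) = 5*d*(4 + d² + 3*d)/2)
3950231 - o(Y(J)) = 3950231 - 5*44*(4 + 44² + 3*44)/2 = 3950231 - 5*44*(4 + 1936 + 132)/2 = 3950231 - 5*44*2072/2 = 3950231 - 1*227920 = 3950231 - 227920 = 3722311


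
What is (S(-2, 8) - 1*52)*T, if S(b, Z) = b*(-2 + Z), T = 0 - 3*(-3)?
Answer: -576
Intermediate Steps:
T = 9 (T = 0 + 9 = 9)
(S(-2, 8) - 1*52)*T = (-2*(-2 + 8) - 1*52)*9 = (-2*6 - 52)*9 = (-12 - 52)*9 = -64*9 = -576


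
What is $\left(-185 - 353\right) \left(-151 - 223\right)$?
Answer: $201212$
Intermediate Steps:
$\left(-185 - 353\right) \left(-151 - 223\right) = \left(-538\right) \left(-374\right) = 201212$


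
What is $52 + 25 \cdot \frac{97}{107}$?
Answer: $\frac{7989}{107} \approx 74.664$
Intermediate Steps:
$52 + 25 \cdot \frac{97}{107} = 52 + \frac{2425}{107} = \frac{7989}{107}$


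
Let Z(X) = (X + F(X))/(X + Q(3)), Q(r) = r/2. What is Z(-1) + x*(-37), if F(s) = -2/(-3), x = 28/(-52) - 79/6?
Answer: 13167/26 ≈ 506.42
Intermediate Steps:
Q(r) = r/2 (Q(r) = r*(1/2) = r/2)
x = -1069/78 (x = 28*(-1/52) - 79*1/6 = -7/13 - 79/6 = -1069/78 ≈ -13.705)
F(s) = 2/3 (F(s) = -2*(-1/3) = 2/3)
Z(X) = (2/3 + X)/(3/2 + X) (Z(X) = (X + 2/3)/(X + (1/2)*3) = (2/3 + X)/(X + 3/2) = (2/3 + X)/(3/2 + X))
Z(-1) + x*(-37) = 2*(2 + 3*(-1))/(3*(3 + 2*(-1))) - 1069/78*(-37) = 2*(2 - 3)/(3*(3 - 2)) + 39553/78 = (2/3)*(-1)/1 + 39553/78 = (2/3)*1*(-1) + 39553/78 = -2/3 + 39553/78 = 13167/26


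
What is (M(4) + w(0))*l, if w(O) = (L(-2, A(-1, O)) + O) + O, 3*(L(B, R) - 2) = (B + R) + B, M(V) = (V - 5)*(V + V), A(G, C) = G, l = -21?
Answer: 161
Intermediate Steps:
M(V) = 2*V*(-5 + V) (M(V) = (-5 + V)*(2*V) = 2*V*(-5 + V))
L(B, R) = 2 + R/3 + 2*B/3 (L(B, R) = 2 + ((B + R) + B)/3 = 2 + (R + 2*B)/3 = 2 + (R/3 + 2*B/3) = 2 + R/3 + 2*B/3)
w(O) = ⅓ + 2*O (w(O) = ((2 + (⅓)*(-1) + (⅔)*(-2)) + O) + O = ((2 - ⅓ - 4/3) + O) + O = (⅓ + O) + O = ⅓ + 2*O)
(M(4) + w(0))*l = (2*4*(-5 + 4) + (⅓ + 2*0))*(-21) = (2*4*(-1) + (⅓ + 0))*(-21) = (-8 + ⅓)*(-21) = -23/3*(-21) = 161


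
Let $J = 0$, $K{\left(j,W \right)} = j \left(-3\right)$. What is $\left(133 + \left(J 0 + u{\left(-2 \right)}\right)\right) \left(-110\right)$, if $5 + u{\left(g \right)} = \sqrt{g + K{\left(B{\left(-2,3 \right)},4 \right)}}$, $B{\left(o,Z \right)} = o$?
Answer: $-14300$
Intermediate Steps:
$K{\left(j,W \right)} = - 3 j$
$u{\left(g \right)} = -5 + \sqrt{6 + g}$ ($u{\left(g \right)} = -5 + \sqrt{g - -6} = -5 + \sqrt{g + 6} = -5 + \sqrt{6 + g}$)
$\left(133 + \left(J 0 + u{\left(-2 \right)}\right)\right) \left(-110\right) = \left(133 + \left(0 \cdot 0 - \left(5 - \sqrt{6 - 2}\right)\right)\right) \left(-110\right) = \left(133 + \left(0 - \left(5 - \sqrt{4}\right)\right)\right) \left(-110\right) = \left(133 + \left(0 + \left(-5 + 2\right)\right)\right) \left(-110\right) = \left(133 + \left(0 - 3\right)\right) \left(-110\right) = \left(133 - 3\right) \left(-110\right) = 130 \left(-110\right) = -14300$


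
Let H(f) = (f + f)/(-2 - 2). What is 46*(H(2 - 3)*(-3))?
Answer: -69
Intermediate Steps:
H(f) = -f/2 (H(f) = (2*f)/(-4) = (2*f)*(-1/4) = -f/2)
46*(H(2 - 3)*(-3)) = 46*(-(2 - 3)/2*(-3)) = 46*(-1/2*(-1)*(-3)) = 46*((1/2)*(-3)) = 46*(-3/2) = -69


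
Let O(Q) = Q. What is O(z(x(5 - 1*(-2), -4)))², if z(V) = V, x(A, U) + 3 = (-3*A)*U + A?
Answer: 7744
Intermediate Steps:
x(A, U) = -3 + A - 3*A*U (x(A, U) = -3 + ((-3*A)*U + A) = -3 + (-3*A*U + A) = -3 + (A - 3*A*U) = -3 + A - 3*A*U)
O(z(x(5 - 1*(-2), -4)))² = (-3 + (5 - 1*(-2)) - 3*(5 - 1*(-2))*(-4))² = (-3 + (5 + 2) - 3*(5 + 2)*(-4))² = (-3 + 7 - 3*7*(-4))² = (-3 + 7 + 84)² = 88² = 7744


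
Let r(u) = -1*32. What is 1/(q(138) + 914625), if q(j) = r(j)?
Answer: 1/914593 ≈ 1.0934e-6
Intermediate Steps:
r(u) = -32
q(j) = -32
1/(q(138) + 914625) = 1/(-32 + 914625) = 1/914593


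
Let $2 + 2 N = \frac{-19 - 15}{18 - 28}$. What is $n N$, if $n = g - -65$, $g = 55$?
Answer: $84$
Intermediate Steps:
$n = 120$ ($n = 55 - -65 = 55 + 65 = 120$)
$N = \frac{7}{10}$ ($N = -1 + \frac{\left(-19 - 15\right) \frac{1}{18 - 28}}{2} = -1 + \frac{\left(-34\right) \frac{1}{-10}}{2} = -1 + \frac{\left(-34\right) \left(- \frac{1}{10}\right)}{2} = -1 + \frac{1}{2} \cdot \frac{17}{5} = -1 + \frac{17}{10} = \frac{7}{10} \approx 0.7$)
$n N = 120 \cdot \frac{7}{10} = 84$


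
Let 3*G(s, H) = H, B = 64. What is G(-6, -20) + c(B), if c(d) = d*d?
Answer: 12268/3 ≈ 4089.3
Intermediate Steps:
c(d) = d**2
G(s, H) = H/3
G(-6, -20) + c(B) = (1/3)*(-20) + 64**2 = -20/3 + 4096 = 12268/3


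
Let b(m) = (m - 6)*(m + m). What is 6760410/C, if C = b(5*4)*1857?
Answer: 225347/34664 ≈ 6.5009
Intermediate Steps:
b(m) = 2*m*(-6 + m) (b(m) = (-6 + m)*(2*m) = 2*m*(-6 + m))
C = 1039920 (C = (2*(5*4)*(-6 + 5*4))*1857 = (2*20*(-6 + 20))*1857 = (2*20*14)*1857 = 560*1857 = 1039920)
6760410/C = 6760410/1039920 = 6760410*(1/1039920) = 225347/34664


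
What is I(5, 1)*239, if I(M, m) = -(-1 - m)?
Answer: 478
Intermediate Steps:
I(M, m) = 1 + m
I(5, 1)*239 = (1 + 1)*239 = 2*239 = 478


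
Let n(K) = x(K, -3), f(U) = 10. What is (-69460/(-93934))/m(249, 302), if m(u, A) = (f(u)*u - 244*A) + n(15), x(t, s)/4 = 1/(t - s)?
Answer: -1359/130850062 ≈ -1.0386e-5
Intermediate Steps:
x(t, s) = 4/(t - s)
n(K) = -4/(-3 - K)
m(u, A) = 2/9 - 244*A + 10*u (m(u, A) = (10*u - 244*A) + 4/(3 + 15) = (-244*A + 10*u) + 4/18 = (-244*A + 10*u) + 4*(1/18) = (-244*A + 10*u) + 2/9 = 2/9 - 244*A + 10*u)
(-69460/(-93934))/m(249, 302) = (-69460/(-93934))/(2/9 - 244*302 + 10*249) = (-69460*(-1/93934))/(2/9 - 73688 + 2490) = 34730/(46967*(-640780/9)) = (34730/46967)*(-9/640780) = -1359/130850062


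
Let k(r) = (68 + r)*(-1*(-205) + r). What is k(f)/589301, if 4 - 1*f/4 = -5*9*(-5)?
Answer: 554064/589301 ≈ 0.94021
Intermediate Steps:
f = -884 (f = 16 - 4*(-5*9)*(-5) = 16 - (-180)*(-5) = 16 - 4*225 = 16 - 900 = -884)
k(r) = (68 + r)*(205 + r)
k(f)/589301 = (13940 + (-884)² + 273*(-884))/589301 = (13940 + 781456 - 241332)*(1/589301) = 554064*(1/589301) = 554064/589301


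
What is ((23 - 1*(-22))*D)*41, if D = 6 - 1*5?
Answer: 1845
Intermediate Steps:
D = 1 (D = 6 - 5 = 1)
((23 - 1*(-22))*D)*41 = ((23 - 1*(-22))*1)*41 = ((23 + 22)*1)*41 = (45*1)*41 = 45*41 = 1845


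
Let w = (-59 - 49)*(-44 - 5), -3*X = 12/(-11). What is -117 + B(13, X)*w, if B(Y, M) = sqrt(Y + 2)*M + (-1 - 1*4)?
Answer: -26577 + 21168*sqrt(15)/11 ≈ -19124.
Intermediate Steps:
X = 4/11 (X = -4/(-11) = -4*(-1)/11 = -1/3*(-12/11) = 4/11 ≈ 0.36364)
w = 5292 (w = -108*(-49) = 5292)
B(Y, M) = -5 + M*sqrt(2 + Y) (B(Y, M) = sqrt(2 + Y)*M + (-1 - 4) = M*sqrt(2 + Y) - 5 = -5 + M*sqrt(2 + Y))
-117 + B(13, X)*w = -117 + (-5 + 4*sqrt(2 + 13)/11)*5292 = -117 + (-5 + 4*sqrt(15)/11)*5292 = -117 + (-26460 + 21168*sqrt(15)/11) = -26577 + 21168*sqrt(15)/11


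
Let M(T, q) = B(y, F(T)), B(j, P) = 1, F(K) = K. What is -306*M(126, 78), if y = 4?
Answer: -306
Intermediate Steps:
M(T, q) = 1
-306*M(126, 78) = -306*1 = -306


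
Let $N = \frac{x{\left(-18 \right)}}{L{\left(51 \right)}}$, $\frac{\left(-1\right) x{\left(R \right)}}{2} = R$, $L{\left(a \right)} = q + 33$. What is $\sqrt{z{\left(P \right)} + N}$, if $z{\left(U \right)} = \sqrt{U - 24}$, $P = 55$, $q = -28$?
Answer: $\frac{\sqrt{180 + 25 \sqrt{31}}}{5} \approx 3.5732$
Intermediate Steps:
$L{\left(a \right)} = 5$ ($L{\left(a \right)} = -28 + 33 = 5$)
$x{\left(R \right)} = - 2 R$
$N = \frac{36}{5}$ ($N = \frac{\left(-2\right) \left(-18\right)}{5} = 36 \cdot \frac{1}{5} = \frac{36}{5} \approx 7.2$)
$z{\left(U \right)} = \sqrt{-24 + U}$
$\sqrt{z{\left(P \right)} + N} = \sqrt{\sqrt{-24 + 55} + \frac{36}{5}} = \sqrt{\sqrt{31} + \frac{36}{5}} = \sqrt{\frac{36}{5} + \sqrt{31}}$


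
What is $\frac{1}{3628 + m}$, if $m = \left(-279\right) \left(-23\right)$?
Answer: $\frac{1}{10045} \approx 9.9552 \cdot 10^{-5}$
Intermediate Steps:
$m = 6417$
$\frac{1}{3628 + m} = \frac{1}{3628 + 6417} = \frac{1}{10045}$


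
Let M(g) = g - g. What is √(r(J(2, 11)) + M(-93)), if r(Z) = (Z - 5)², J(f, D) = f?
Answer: 3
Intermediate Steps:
M(g) = 0
r(Z) = (-5 + Z)²
√(r(J(2, 11)) + M(-93)) = √((-5 + 2)² + 0) = √((-3)² + 0) = √(9 + 0) = √9 = 3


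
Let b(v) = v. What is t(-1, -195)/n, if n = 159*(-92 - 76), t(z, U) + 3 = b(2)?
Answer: 1/26712 ≈ 3.7436e-5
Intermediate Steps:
t(z, U) = -1 (t(z, U) = -3 + 2 = -1)
n = -26712 (n = 159*(-168) = -26712)
t(-1, -195)/n = -1/(-26712) = -1*(-1/26712) = 1/26712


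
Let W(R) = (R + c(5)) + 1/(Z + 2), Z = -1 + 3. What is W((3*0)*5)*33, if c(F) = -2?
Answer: -231/4 ≈ -57.750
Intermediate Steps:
Z = 2
W(R) = -7/4 + R (W(R) = (R - 2) + 1/(2 + 2) = (-2 + R) + 1/4 = -7/4 + R)
W((3*0)*5)*33 = (-7/4 + (3*0)*5)*33 = (-7/4 + 0*5)*33 = (-7/4 + 0)*33 = -7/4*33 = -231/4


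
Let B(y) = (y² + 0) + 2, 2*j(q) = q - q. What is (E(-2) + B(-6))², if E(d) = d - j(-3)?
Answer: 1296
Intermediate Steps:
j(q) = 0 (j(q) = (q - q)/2 = (½)*0 = 0)
E(d) = d (E(d) = d - 1*0 = d + 0 = d)
B(y) = 2 + y² (B(y) = y² + 2 = 2 + y²)
(E(-2) + B(-6))² = (-2 + (2 + (-6)²))² = (-2 + (2 + 36))² = (-2 + 38)² = 36² = 1296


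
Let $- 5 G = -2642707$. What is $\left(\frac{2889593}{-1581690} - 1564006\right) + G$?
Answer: $- \frac{1637786892767}{1581690} \approx -1.0355 \cdot 10^{6}$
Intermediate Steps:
$G = \frac{2642707}{5}$ ($G = \left(- \frac{1}{5}\right) \left(-2642707\right) = \frac{2642707}{5} \approx 5.2854 \cdot 10^{5}$)
$\left(\frac{2889593}{-1581690} - 1564006\right) + G = \left(\frac{2889593}{-1581690} - 1564006\right) + \frac{2642707}{5} = \left(2889593 \left(- \frac{1}{1581690}\right) - 1564006\right) + \frac{2642707}{5} = \left(- \frac{2889593}{1581690} - 1564006\right) + \frac{2642707}{5} = - \frac{2473775539733}{1581690} + \frac{2642707}{5} = - \frac{1637786892767}{1581690}$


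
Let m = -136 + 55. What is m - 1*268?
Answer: -349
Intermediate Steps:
m = -81
m - 1*268 = -81 - 1*268 = -81 - 268 = -349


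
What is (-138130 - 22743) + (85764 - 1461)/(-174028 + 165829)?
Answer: -146564670/911 ≈ -1.6088e+5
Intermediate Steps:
(-138130 - 22743) + (85764 - 1461)/(-174028 + 165829) = -160873 + 84303/(-8199) = -160873 + 84303*(-1/8199) = -160873 - 9367/911 = -146564670/911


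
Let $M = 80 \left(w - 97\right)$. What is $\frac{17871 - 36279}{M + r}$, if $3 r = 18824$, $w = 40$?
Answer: $- \frac{6903}{643} \approx -10.736$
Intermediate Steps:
$r = \frac{18824}{3}$ ($r = \frac{1}{3} \cdot 18824 = \frac{18824}{3} \approx 6274.7$)
$M = -4560$ ($M = 80 \left(40 - 97\right) = 80 \left(-57\right) = -4560$)
$\frac{17871 - 36279}{M + r} = \frac{17871 - 36279}{-4560 + \frac{18824}{3}} = - \frac{18408}{\frac{5144}{3}} = \left(-18408\right) \frac{3}{5144} = - \frac{6903}{643}$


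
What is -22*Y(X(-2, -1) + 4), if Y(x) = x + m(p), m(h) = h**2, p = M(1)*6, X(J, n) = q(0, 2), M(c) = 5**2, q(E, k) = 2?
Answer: -495132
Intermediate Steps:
M(c) = 25
X(J, n) = 2
p = 150 (p = 25*6 = 150)
Y(x) = 22500 + x (Y(x) = x + 150**2 = x + 22500 = 22500 + x)
-22*Y(X(-2, -1) + 4) = -22*(22500 + (2 + 4)) = -22*(22500 + 6) = -22*22506 = -495132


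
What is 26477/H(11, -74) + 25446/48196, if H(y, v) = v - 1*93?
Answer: -635918005/4024366 ≈ -158.02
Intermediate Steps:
H(y, v) = -93 + v (H(y, v) = v - 93 = -93 + v)
26477/H(11, -74) + 25446/48196 = 26477/(-93 - 74) + 25446/48196 = 26477/(-167) + 25446*(1/48196) = 26477*(-1/167) + 12723/24098 = -26477/167 + 12723/24098 = -635918005/4024366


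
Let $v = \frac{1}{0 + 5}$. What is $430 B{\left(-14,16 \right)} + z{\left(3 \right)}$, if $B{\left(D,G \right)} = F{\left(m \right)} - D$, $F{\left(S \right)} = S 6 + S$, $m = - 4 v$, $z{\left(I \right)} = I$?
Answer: $3615$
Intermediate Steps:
$v = \frac{1}{5} \approx 0.2$
$m = - \frac{4}{5}$ ($m = \left(-4\right) \frac{1}{5} = - \frac{4}{5} \approx -0.8$)
$F{\left(S \right)} = 7 S$ ($F{\left(S \right)} = 6 S + S = 7 S$)
$B{\left(D,G \right)} = - \frac{28}{5} - D$ ($B{\left(D,G \right)} = 7 \left(- \frac{4}{5}\right) - D = - \frac{28}{5} - D$)
$430 B{\left(-14,16 \right)} + z{\left(3 \right)} = 430 \left(- \frac{28}{5} - -14\right) + 3 = 430 \left(- \frac{28}{5} + 14\right) + 3 = 430 \cdot \frac{42}{5} + 3 = 3612 + 3 = 3615$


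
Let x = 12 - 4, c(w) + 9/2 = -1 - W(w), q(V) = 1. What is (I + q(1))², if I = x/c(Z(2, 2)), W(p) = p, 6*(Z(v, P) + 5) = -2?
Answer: 2209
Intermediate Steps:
Z(v, P) = -16/3 (Z(v, P) = -5 + (⅙)*(-2) = -5 - ⅓ = -16/3)
c(w) = -11/2 - w (c(w) = -9/2 + (-1 - w) = -11/2 - w)
x = 8
I = -48 (I = 8/(-11/2 - 1*(-16/3)) = 8/(-11/2 + 16/3) = 8/(-⅙) = 8*(-6) = -48)
(I + q(1))² = (-48 + 1)² = (-47)² = 2209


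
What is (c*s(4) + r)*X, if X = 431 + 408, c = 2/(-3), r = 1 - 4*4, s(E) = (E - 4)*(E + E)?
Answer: -12585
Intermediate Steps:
s(E) = 2*E*(-4 + E) (s(E) = (-4 + E)*(2*E) = 2*E*(-4 + E))
r = -15 (r = 1 - 16 = -15)
c = -⅔ (c = 2*(-⅓) = -⅔ ≈ -0.66667)
X = 839
(c*s(4) + r)*X = (-4*4*(-4 + 4)/3 - 15)*839 = (-4*4*0/3 - 15)*839 = (-⅔*0 - 15)*839 = (0 - 15)*839 = -15*839 = -12585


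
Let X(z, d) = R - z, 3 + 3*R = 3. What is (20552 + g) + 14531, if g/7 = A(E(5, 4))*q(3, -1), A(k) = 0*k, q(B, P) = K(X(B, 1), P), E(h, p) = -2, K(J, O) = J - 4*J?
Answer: 35083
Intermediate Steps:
R = 0 (R = -1 + (⅓)*3 = -1 + 1 = 0)
X(z, d) = -z (X(z, d) = 0 - z = -z)
K(J, O) = -3*J
q(B, P) = 3*B (q(B, P) = -(-3)*B = 3*B)
A(k) = 0
g = 0 (g = 7*(0*(3*3)) = 7*(0*9) = 7*0 = 0)
(20552 + g) + 14531 = (20552 + 0) + 14531 = 20552 + 14531 = 35083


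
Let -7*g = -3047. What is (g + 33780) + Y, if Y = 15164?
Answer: 345655/7 ≈ 49379.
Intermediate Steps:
g = 3047/7 (g = -⅐*(-3047) = 3047/7 ≈ 435.29)
(g + 33780) + Y = (3047/7 + 33780) + 15164 = 239507/7 + 15164 = 345655/7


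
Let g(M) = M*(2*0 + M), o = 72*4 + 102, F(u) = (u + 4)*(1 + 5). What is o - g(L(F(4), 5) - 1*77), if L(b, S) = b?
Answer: -451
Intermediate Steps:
F(u) = 24 + 6*u (F(u) = (4 + u)*6 = 24 + 6*u)
o = 390 (o = 288 + 102 = 390)
g(M) = M**2 (g(M) = M*(0 + M) = M*M = M**2)
o - g(L(F(4), 5) - 1*77) = 390 - ((24 + 6*4) - 1*77)**2 = 390 - ((24 + 24) - 77)**2 = 390 - (48 - 77)**2 = 390 - 1*(-29)**2 = 390 - 1*841 = 390 - 841 = -451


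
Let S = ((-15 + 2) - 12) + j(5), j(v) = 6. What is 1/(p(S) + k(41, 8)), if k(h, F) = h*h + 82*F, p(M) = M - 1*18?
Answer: 1/2300 ≈ 0.00043478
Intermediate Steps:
S = -19 (S = ((-15 + 2) - 12) + 6 = (-13 - 12) + 6 = -25 + 6 = -19)
p(M) = -18 + M (p(M) = M - 18 = -18 + M)
k(h, F) = h² + 82*F
1/(p(S) + k(41, 8)) = 1/((-18 - 19) + (41² + 82*8)) = 1/(-37 + (1681 + 656)) = 1/(-37 + 2337) = 1/2300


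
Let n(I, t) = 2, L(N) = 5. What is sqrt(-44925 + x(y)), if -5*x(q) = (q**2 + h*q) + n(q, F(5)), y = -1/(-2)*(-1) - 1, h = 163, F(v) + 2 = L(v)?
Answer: I*sqrt(4487695)/10 ≈ 211.84*I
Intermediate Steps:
F(v) = 3 (F(v) = -2 + 5 = 3)
y = -3/2 (y = -1*(-1/2)*(-1) - 1 = (1/2)*(-1) - 1 = -1/2 - 1 = -3/2 ≈ -1.5000)
x(q) = -2/5 - 163*q/5 - q**2/5 (x(q) = -((q**2 + 163*q) + 2)/5 = -(2 + q**2 + 163*q)/5 = -2/5 - 163*q/5 - q**2/5)
sqrt(-44925 + x(y)) = sqrt(-44925 + (-2/5 - 163/5*(-3/2) - (-3/2)**2/5)) = sqrt(-44925 + (-2/5 + 489/10 - 1/5*9/4)) = sqrt(-44925 + (-2/5 + 489/10 - 9/20)) = sqrt(-44925 + 961/20) = sqrt(-897539/20) = I*sqrt(4487695)/10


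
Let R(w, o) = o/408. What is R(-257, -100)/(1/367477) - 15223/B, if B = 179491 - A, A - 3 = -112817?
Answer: -68856042689/764490 ≈ -90068.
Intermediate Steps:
A = -112814 (A = 3 - 112817 = -112814)
B = 292305 (B = 179491 - 1*(-112814) = 179491 + 112814 = 292305)
R(w, o) = o/408 (R(w, o) = o*(1/408) = o/408)
R(-257, -100)/(1/367477) - 15223/B = ((1/408)*(-100))/(1/367477) - 15223/292305 = -25/(102*1/367477) - 15223*1/292305 = -25/102*367477 - 1171/22485 = -9186925/102 - 1171/22485 = -68856042689/764490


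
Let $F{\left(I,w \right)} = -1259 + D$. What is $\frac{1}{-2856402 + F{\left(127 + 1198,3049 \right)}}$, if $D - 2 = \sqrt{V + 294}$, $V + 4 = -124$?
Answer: $- \frac{2857659}{8166214960115} - \frac{\sqrt{166}}{8166214960115} \approx -3.4994 \cdot 10^{-7}$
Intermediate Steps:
$V = -128$ ($V = -4 - 124 = -128$)
$D = 2 + \sqrt{166}$ ($D = 2 + \sqrt{-128 + 294} = 2 + \sqrt{166} \approx 14.884$)
$F{\left(I,w \right)} = -1257 + \sqrt{166}$ ($F{\left(I,w \right)} = -1259 + \left(2 + \sqrt{166}\right) = -1257 + \sqrt{166}$)
$\frac{1}{-2856402 + F{\left(127 + 1198,3049 \right)}} = \frac{1}{-2856402 - \left(1257 - \sqrt{166}\right)} = \frac{1}{-2857659 + \sqrt{166}}$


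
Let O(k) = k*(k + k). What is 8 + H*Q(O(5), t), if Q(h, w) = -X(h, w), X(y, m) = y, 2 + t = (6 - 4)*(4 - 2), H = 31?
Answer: -1542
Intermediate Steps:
t = 2 (t = -2 + (6 - 4)*(4 - 2) = -2 + 2*2 = -2 + 4 = 2)
O(k) = 2*k**2 (O(k) = k*(2*k) = 2*k**2)
Q(h, w) = -h
8 + H*Q(O(5), t) = 8 + 31*(-2*5**2) = 8 + 31*(-2*25) = 8 + 31*(-1*50) = 8 + 31*(-50) = 8 - 1550 = -1542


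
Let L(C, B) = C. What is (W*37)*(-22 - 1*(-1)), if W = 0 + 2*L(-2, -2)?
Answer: 3108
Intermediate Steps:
W = -4 (W = 0 + 2*(-2) = 0 - 4 = -4)
(W*37)*(-22 - 1*(-1)) = (-4*37)*(-22 - 1*(-1)) = -148*(-22 + 1) = -148*(-21) = 3108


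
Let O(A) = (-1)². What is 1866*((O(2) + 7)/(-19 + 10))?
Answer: -4976/3 ≈ -1658.7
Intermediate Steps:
O(A) = 1
1866*((O(2) + 7)/(-19 + 10)) = 1866*((1 + 7)/(-19 + 10)) = 1866*(8/(-9)) = 1866*(8*(-⅑)) = 1866*(-8/9) = -4976/3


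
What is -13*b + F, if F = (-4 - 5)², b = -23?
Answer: 380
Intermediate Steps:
F = 81 (F = (-9)² = 81)
-13*b + F = -13*(-23) + 81 = 299 + 81 = 380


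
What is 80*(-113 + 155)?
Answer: 3360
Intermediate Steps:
80*(-113 + 155) = 80*42 = 3360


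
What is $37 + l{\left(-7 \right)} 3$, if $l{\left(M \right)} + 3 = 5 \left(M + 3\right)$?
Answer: $-32$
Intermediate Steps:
$l{\left(M \right)} = 12 + 5 M$ ($l{\left(M \right)} = -3 + 5 \left(M + 3\right) = -3 + 5 \left(3 + M\right) = -3 + \left(15 + 5 M\right) = 12 + 5 M$)
$37 + l{\left(-7 \right)} 3 = 37 + \left(12 + 5 \left(-7\right)\right) 3 = 37 + \left(12 - 35\right) 3 = 37 - 69 = -32$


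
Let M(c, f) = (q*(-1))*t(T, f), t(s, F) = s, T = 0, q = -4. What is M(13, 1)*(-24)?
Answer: 0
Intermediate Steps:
M(c, f) = 0 (M(c, f) = -4*(-1)*0 = 4*0 = 0)
M(13, 1)*(-24) = 0*(-24) = 0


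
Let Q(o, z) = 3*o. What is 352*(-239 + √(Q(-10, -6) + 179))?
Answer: -84128 + 352*√149 ≈ -79831.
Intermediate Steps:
352*(-239 + √(Q(-10, -6) + 179)) = 352*(-239 + √(3*(-10) + 179)) = 352*(-239 + √(-30 + 179)) = 352*(-239 + √149) = -84128 + 352*√149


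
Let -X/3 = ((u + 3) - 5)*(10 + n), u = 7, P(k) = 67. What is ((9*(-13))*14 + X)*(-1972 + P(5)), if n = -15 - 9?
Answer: 2720340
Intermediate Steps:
n = -24
X = 210 (X = -3*((7 + 3) - 5)*(10 - 24) = -3*(10 - 5)*(-14) = -15*(-14) = -3*(-70) = 210)
((9*(-13))*14 + X)*(-1972 + P(5)) = ((9*(-13))*14 + 210)*(-1972 + 67) = (-117*14 + 210)*(-1905) = (-1638 + 210)*(-1905) = -1428*(-1905) = 2720340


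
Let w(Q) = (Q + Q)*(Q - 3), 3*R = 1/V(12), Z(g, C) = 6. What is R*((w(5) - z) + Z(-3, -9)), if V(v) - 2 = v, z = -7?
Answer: 11/14 ≈ 0.78571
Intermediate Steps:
V(v) = 2 + v
R = 1/42 (R = 1/(3*(2 + 12)) = (1/3)/14 = (1/3)*(1/14) = 1/42 ≈ 0.023810)
w(Q) = 2*Q*(-3 + Q) (w(Q) = (2*Q)*(-3 + Q) = 2*Q*(-3 + Q))
R*((w(5) - z) + Z(-3, -9)) = ((2*5*(-3 + 5) - 1*(-7)) + 6)/42 = ((2*5*2 + 7) + 6)/42 = ((20 + 7) + 6)/42 = (27 + 6)/42 = (1/42)*33 = 11/14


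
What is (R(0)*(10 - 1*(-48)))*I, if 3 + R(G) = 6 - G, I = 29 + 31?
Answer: 10440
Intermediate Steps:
I = 60
R(G) = 3 - G (R(G) = -3 + (6 - G) = 3 - G)
(R(0)*(10 - 1*(-48)))*I = ((3 - 1*0)*(10 - 1*(-48)))*60 = ((3 + 0)*(10 + 48))*60 = (3*58)*60 = 174*60 = 10440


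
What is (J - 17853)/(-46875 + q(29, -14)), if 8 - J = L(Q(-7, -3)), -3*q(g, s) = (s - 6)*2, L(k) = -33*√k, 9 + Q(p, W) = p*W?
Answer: 10707/28117 - 198*√3/140585 ≈ 0.37836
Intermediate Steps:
Q(p, W) = -9 + W*p (Q(p, W) = -9 + p*W = -9 + W*p)
q(g, s) = 4 - 2*s/3 (q(g, s) = -(s - 6)*2/3 = -(-6 + s)*2/3 = -(-12 + 2*s)/3 = 4 - 2*s/3)
J = 8 + 66*√3 (J = 8 - (-33)*√(-9 - 3*(-7)) = 8 - (-33)*√(-9 + 21) = 8 - (-33)*√12 = 8 - (-33)*2*√3 = 8 - (-66)*√3 = 8 + 66*√3 ≈ 122.32)
(J - 17853)/(-46875 + q(29, -14)) = ((8 + 66*√3) - 17853)/(-46875 + (4 - ⅔*(-14))) = (-17845 + 66*√3)/(-46875 + (4 + 28/3)) = (-17845 + 66*√3)/(-46875 + 40/3) = (-17845 + 66*√3)/(-140585/3) = (-17845 + 66*√3)*(-3/140585) = 10707/28117 - 198*√3/140585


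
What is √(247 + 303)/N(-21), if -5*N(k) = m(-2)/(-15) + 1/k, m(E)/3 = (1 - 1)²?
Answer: 525*√22 ≈ 2462.5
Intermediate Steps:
m(E) = 0 (m(E) = 3*(1 - 1)² = 3*0² = 3*0 = 0)
N(k) = -1/(5*k) (N(k) = -(0/(-15) + 1/k)/5 = -(0*(-1/15) + 1/k)/5 = -(0 + 1/k)/5 = -1/(5*k))
√(247 + 303)/N(-21) = √(247 + 303)/((-⅕/(-21))) = √550/((-⅕*(-1/21))) = (5*√22)/(1/105) = (5*√22)*105 = 525*√22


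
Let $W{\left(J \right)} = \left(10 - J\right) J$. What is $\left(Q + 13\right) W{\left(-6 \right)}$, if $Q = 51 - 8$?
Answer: $-5376$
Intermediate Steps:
$Q = 43$
$W{\left(J \right)} = J \left(10 - J\right)$
$\left(Q + 13\right) W{\left(-6 \right)} = \left(43 + 13\right) \left(- 6 \left(10 - -6\right)\right) = 56 \left(- 6 \left(10 + 6\right)\right) = 56 \left(\left(-6\right) 16\right) = 56 \left(-96\right) = -5376$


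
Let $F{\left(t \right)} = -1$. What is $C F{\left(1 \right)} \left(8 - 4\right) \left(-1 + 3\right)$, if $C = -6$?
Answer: $48$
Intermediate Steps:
$C F{\left(1 \right)} \left(8 - 4\right) \left(-1 + 3\right) = \left(-6\right) \left(-1\right) \left(8 - 4\right) \left(-1 + 3\right) = 6 \cdot 4 \cdot 2 = 6 \cdot 8 = 48$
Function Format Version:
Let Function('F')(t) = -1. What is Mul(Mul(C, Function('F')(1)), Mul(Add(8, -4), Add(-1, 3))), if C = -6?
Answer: 48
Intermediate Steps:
Mul(Mul(C, Function('F')(1)), Mul(Add(8, -4), Add(-1, 3))) = Mul(Mul(-6, -1), Mul(Add(8, -4), Add(-1, 3))) = Mul(6, Mul(4, 2)) = Mul(6, 8) = 48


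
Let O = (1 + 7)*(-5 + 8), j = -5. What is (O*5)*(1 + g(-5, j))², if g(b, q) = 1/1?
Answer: 480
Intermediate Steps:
g(b, q) = 1
O = 24 (O = 8*3 = 24)
(O*5)*(1 + g(-5, j))² = (24*5)*(1 + 1)² = 120*2² = 120*4 = 480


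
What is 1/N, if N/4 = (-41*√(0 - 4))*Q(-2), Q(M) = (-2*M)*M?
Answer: -I/2624 ≈ -0.0003811*I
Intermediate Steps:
Q(M) = -2*M²
N = 2624*I (N = 4*((-41*√(0 - 4))*(-2*(-2)²)) = 4*((-82*I)*(-2*4)) = 4*(-82*I*(-8)) = 4*(656*I) = 2624*I ≈ 2624.0*I)
1/N = 1/(2624*I) = -I/2624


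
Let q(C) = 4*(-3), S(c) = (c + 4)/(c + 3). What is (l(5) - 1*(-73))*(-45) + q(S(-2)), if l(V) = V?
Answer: -3522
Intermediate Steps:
S(c) = (4 + c)/(3 + c)
q(C) = -12
(l(5) - 1*(-73))*(-45) + q(S(-2)) = (5 - 1*(-73))*(-45) - 12 = (5 + 73)*(-45) - 12 = 78*(-45) - 12 = -3510 - 12 = -3522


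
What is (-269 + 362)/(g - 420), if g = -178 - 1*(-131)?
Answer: -93/467 ≈ -0.19914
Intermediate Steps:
g = -47 (g = -178 + 131 = -47)
(-269 + 362)/(g - 420) = (-269 + 362)/(-47 - 420) = 93/(-467) = -1/467*93 = -93/467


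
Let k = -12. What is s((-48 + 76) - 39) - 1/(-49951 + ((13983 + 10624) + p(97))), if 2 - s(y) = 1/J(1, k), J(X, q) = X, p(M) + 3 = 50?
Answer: 25298/25297 ≈ 1.0000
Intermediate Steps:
p(M) = 47 (p(M) = -3 + 50 = 47)
s(y) = 1 (s(y) = 2 - 1/1 = 2 - 1*1 = 2 - 1 = 1)
s((-48 + 76) - 39) - 1/(-49951 + ((13983 + 10624) + p(97))) = 1 - 1/(-49951 + ((13983 + 10624) + 47)) = 1 - 1/(-49951 + (24607 + 47)) = 1 - 1/(-49951 + 24654) = 1 - 1/(-25297) = 1 - 1*(-1/25297) = 1 + 1/25297 = 25298/25297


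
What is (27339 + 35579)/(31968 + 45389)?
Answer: 62918/77357 ≈ 0.81335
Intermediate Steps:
(27339 + 35579)/(31968 + 45389) = 62918/77357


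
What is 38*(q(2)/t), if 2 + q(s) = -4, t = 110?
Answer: -114/55 ≈ -2.0727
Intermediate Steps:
q(s) = -6 (q(s) = -2 - 4 = -6)
38*(q(2)/t) = 38*(-6/110) = 38*(-6*1/110) = 38*(-3/55) = -114/55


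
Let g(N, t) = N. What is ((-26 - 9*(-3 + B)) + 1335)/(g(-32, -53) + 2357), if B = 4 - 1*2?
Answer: 1318/2325 ≈ 0.56688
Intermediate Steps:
B = 2 (B = 4 - 2 = 2)
((-26 - 9*(-3 + B)) + 1335)/(g(-32, -53) + 2357) = ((-26 - 9*(-3 + 2)) + 1335)/(-32 + 2357) = ((-26 - 9*(-1)) + 1335)/2325 = ((-26 + 9) + 1335)*(1/2325) = (-17 + 1335)*(1/2325) = 1318*(1/2325) = 1318/2325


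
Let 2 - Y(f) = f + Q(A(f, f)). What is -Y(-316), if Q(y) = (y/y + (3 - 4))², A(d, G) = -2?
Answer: -318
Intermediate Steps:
Q(y) = 0 (Q(y) = (1 - 1)² = 0² = 0)
Y(f) = 2 - f (Y(f) = 2 - (f + 0) = 2 - f)
-Y(-316) = -(2 - 1*(-316)) = -(2 + 316) = -1*318 = -318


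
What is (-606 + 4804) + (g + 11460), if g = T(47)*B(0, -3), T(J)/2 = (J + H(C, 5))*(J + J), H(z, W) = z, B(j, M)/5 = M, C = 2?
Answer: -122522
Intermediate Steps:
B(j, M) = 5*M
T(J) = 4*J*(2 + J) (T(J) = 2*((J + 2)*(J + J)) = 2*((2 + J)*(2*J)) = 2*(2*J*(2 + J)) = 4*J*(2 + J))
g = -138180 (g = (4*47*(2 + 47))*(5*(-3)) = (4*47*49)*(-15) = 9212*(-15) = -138180)
(-606 + 4804) + (g + 11460) = (-606 + 4804) + (-138180 + 11460) = 4198 - 126720 = -122522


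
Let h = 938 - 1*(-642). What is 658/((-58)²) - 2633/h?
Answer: -1954443/1328780 ≈ -1.4709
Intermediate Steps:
h = 1580 (h = 938 + 642 = 1580)
658/((-58)²) - 2633/h = 658/((-58)²) - 2633/1580 = 658/3364 - 2633*1/1580 = 658*(1/3364) - 2633/1580 = 329/1682 - 2633/1580 = -1954443/1328780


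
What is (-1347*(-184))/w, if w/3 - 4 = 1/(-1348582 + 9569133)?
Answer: 679149041416/32882205 ≈ 20654.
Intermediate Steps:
w = 98646615/8220551 (w = 12 + 3/(-1348582 + 9569133) = 12 + 3/8220551 = 98646615/8220551 ≈ 12.000)
(-1347*(-184))/w = (-1347*(-184))/(98646615/8220551) = 247848*(8220551/98646615) = 679149041416/32882205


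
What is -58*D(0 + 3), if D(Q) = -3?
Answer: 174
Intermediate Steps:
-58*D(0 + 3) = -58*(-3) = -1*(-174) = 174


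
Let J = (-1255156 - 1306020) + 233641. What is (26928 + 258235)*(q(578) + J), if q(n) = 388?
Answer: -663616219961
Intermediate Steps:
J = -2327535 (J = -2561176 + 233641 = -2327535)
(26928 + 258235)*(q(578) + J) = (26928 + 258235)*(388 - 2327535) = 285163*(-2327147) = -663616219961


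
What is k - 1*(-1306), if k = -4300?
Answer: -2994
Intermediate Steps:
k - 1*(-1306) = -4300 - 1*(-1306) = -4300 + 1306 = -2994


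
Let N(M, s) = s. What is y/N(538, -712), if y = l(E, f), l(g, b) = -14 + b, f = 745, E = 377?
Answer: -731/712 ≈ -1.0267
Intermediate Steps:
y = 731 (y = -14 + 745 = 731)
y/N(538, -712) = 731/(-712) = 731*(-1/712) = -731/712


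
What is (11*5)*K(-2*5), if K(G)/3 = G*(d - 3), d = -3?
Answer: 9900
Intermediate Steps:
K(G) = -18*G (K(G) = 3*(G*(-3 - 3)) = 3*(G*(-6)) = 3*(-6*G) = -18*G)
(11*5)*K(-2*5) = (11*5)*(-(-36)*5) = 55*(-18*(-10)) = 55*180 = 9900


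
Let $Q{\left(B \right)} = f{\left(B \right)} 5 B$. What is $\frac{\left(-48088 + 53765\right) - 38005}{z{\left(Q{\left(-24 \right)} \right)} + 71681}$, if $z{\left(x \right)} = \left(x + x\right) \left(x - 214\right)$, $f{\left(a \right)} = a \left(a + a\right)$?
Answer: $- \frac{32328}{38279833601} \approx -8.4452 \cdot 10^{-7}$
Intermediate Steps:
$f{\left(a \right)} = 2 a^{2}$ ($f{\left(a \right)} = a 2 a = 2 a^{2}$)
$Q{\left(B \right)} = 10 B^{3}$ ($Q{\left(B \right)} = 2 B^{2} \cdot 5 B = 10 B^{2} B = 10 B^{3}$)
$z{\left(x \right)} = 2 x \left(-214 + x\right)$
$\frac{\left(-48088 + 53765\right) - 38005}{z{\left(Q{\left(-24 \right)} \right)} + 71681} = \frac{\left(-48088 + 53765\right) - 38005}{2 \cdot 10 \left(-24\right)^{3} \left(-214 + 10 \left(-24\right)^{3}\right) + 71681} = \frac{5677 - 38005}{2 \cdot 10 \left(-13824\right) \left(-214 + 10 \left(-13824\right)\right) + 71681} = - \frac{32328}{2 \left(-138240\right) \left(-214 - 138240\right) + 71681} = - \frac{32328}{2 \left(-138240\right) \left(-138454\right) + 71681} = - \frac{32328}{38279761920 + 71681} = - \frac{32328}{38279833601}$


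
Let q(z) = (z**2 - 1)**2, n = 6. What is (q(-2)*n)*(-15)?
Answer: -810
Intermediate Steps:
q(z) = (-1 + z**2)**2
(q(-2)*n)*(-15) = ((-1 + (-2)**2)**2*6)*(-15) = ((-1 + 4)**2*6)*(-15) = (3**2*6)*(-15) = (9*6)*(-15) = 54*(-15) = -810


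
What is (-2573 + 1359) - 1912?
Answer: -3126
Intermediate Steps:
(-2573 + 1359) - 1912 = -1214 - 1912 = -3126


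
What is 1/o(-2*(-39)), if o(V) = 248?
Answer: 1/248 ≈ 0.0040323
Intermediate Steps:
1/o(-2*(-39)) = 1/248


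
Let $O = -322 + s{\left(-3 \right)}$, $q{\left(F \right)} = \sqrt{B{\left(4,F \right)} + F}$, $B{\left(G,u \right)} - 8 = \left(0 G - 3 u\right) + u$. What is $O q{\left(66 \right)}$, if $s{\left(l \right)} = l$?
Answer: $- 325 i \sqrt{58} \approx - 2475.1 i$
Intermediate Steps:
$B{\left(G,u \right)} = 8 - 2 u$ ($B{\left(G,u \right)} = 8 + \left(\left(0 G - 3 u\right) + u\right) = 8 + \left(\left(0 - 3 u\right) + u\right) = 8 + \left(- 3 u + u\right) = 8 - 2 u$)
$q{\left(F \right)} = \sqrt{8 - F}$ ($q{\left(F \right)} = \sqrt{\left(8 - 2 F\right) + F} = \sqrt{8 - F}$)
$O = -325$ ($O = -322 - 3 = -325$)
$O q{\left(66 \right)} = - 325 \sqrt{8 - 66} = - 325 \sqrt{-58} = - 325 i \sqrt{58}$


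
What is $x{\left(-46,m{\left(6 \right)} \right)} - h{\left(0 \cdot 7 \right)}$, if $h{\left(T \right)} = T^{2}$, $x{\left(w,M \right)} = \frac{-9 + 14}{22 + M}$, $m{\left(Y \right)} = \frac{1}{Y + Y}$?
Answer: $\frac{12}{53} \approx 0.22642$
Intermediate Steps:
$m{\left(Y \right)} = \frac{1}{2 Y}$
$x{\left(w,M \right)} = \frac{5}{22 + M}$
$x{\left(-46,m{\left(6 \right)} \right)} - h{\left(0 \cdot 7 \right)} = \frac{5}{22 + \frac{1}{2 \cdot 6}} - \left(0 \cdot 7\right)^{2} = \frac{5}{22 + \frac{1}{2} \cdot \frac{1}{6}} - 0^{2} = \frac{5}{22 + \frac{1}{12}} - 0 = \frac{5}{\frac{265}{12}} + 0 = 5 \cdot \frac{12}{265} + 0 = \frac{12}{53} + 0 = \frac{12}{53}$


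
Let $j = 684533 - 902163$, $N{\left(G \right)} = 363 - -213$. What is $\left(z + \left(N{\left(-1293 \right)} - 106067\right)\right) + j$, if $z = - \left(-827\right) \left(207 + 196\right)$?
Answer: $10160$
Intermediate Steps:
$z = 333281$ ($z = - \left(-827\right) 403 = \left(-1\right) \left(-333281\right) = 333281$)
$N{\left(G \right)} = 576$ ($N{\left(G \right)} = 363 + 213 = 576$)
$j = -217630$ ($j = 684533 - 902163 = -217630$)
$\left(z + \left(N{\left(-1293 \right)} - 106067\right)\right) + j = \left(333281 + \left(576 - 106067\right)\right) - 217630 = \left(333281 - 105491\right) - 217630 = 227790 - 217630 = 10160$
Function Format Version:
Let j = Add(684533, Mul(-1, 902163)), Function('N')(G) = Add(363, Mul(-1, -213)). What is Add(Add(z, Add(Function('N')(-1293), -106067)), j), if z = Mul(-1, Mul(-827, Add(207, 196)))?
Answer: 10160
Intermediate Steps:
z = 333281 (z = Mul(-1, Mul(-827, 403)) = Mul(-1, -333281) = 333281)
Function('N')(G) = 576 (Function('N')(G) = Add(363, 213) = 576)
j = -217630 (j = Add(684533, -902163) = -217630)
Add(Add(z, Add(Function('N')(-1293), -106067)), j) = Add(Add(333281, Add(576, -106067)), -217630) = Add(Add(333281, -105491), -217630) = Add(227790, -217630) = 10160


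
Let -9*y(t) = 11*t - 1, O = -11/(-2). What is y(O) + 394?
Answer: 6973/18 ≈ 387.39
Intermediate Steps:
O = 11/2 (O = -11*(-1/2) = 11/2 ≈ 5.5000)
y(t) = 1/9 - 11*t/9 (y(t) = -(11*t - 1)/9 = -(-1 + 11*t)/9 = 1/9 - 11*t/9)
y(O) + 394 = (1/9 - 11/9*11/2) + 394 = (1/9 - 121/18) + 394 = -119/18 + 394 = 6973/18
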